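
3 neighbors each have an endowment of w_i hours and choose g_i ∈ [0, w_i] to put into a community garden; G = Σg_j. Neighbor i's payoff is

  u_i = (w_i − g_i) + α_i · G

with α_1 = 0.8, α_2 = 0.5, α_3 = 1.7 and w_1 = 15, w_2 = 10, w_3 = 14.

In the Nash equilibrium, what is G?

∂u_i/∂g_i = α_i − 1, so neighbor i contributes w_i if α_i > 1, else 0.
α_i > 1 for i ∈ {3}; NE contributions (0, 0, 14), G = 14.

14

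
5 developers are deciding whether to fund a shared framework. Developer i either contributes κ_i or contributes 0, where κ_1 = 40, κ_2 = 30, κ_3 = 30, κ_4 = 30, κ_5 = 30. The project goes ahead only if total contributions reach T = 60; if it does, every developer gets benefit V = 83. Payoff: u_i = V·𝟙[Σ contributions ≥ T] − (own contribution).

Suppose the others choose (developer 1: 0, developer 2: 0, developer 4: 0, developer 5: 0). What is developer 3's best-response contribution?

Others' total = 0. Even contributing 30 gives 30 < 60: no benefit either way.
Best response: 0.

0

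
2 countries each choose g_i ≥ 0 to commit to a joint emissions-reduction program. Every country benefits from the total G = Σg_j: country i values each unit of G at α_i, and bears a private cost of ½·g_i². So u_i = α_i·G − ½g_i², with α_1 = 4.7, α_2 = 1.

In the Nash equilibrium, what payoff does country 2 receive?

Country i's FOC: ∂u_i/∂g_i = α_i − g_i = 0, so g_i* = α_i.
NE contributions = (4.7, 1); G = 5.7.
u_2 = α_2·G − ½·(g_2)² = 1·5.7 − ½·1² = 5.2.

5.2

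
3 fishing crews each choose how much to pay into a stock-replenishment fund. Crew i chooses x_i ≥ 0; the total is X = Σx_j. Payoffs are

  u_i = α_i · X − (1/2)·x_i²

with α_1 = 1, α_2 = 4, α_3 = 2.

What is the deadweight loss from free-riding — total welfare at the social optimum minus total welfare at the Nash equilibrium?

35

Crew i's FOC: ∂u_i/∂x_i = α_i − x_i = 0, so x_i* = α_i.
NE contributions = (1, 4, 2); X = 7.
W^NE = (Σα)·X − ½Σα_i² = 7² − ½·21 = 38.5.
Planner sets x_i = Σα_j = 7 for every i, so X^SO = 3·7 = 21.
W^SO = (Σα)·X^SO − ½·3·(Σα)² = (3/2)·7² = 73.5.
Deadweight loss = W^SO − W^NE = 35.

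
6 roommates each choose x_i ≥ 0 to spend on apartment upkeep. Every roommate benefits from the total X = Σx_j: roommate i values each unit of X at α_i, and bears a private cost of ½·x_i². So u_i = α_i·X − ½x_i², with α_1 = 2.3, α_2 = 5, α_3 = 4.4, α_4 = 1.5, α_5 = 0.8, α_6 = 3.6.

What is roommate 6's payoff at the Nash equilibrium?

Roommate i's FOC: ∂u_i/∂x_i = α_i − x_i = 0, so x_i* = α_i.
NE contributions = (2.3, 5, 4.4, 1.5, 0.8, 3.6); X = 17.6.
u_6 = α_6·X − ½·(x_6)² = 3.6·17.6 − ½·3.6² = 56.88.

56.88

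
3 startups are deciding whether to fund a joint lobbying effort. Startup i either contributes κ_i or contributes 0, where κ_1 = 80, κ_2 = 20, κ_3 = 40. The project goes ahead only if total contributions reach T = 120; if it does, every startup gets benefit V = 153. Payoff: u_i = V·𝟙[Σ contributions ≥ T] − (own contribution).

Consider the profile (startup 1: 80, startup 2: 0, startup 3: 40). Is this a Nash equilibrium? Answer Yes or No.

Total = 120 ≥ 120: provided.
Startup 1 (pledges 80, payoff 73): dropping to 0 → total 40, payoff 0. No gain.
Startup 2 (pledges 0, payoff 153): pledging 20 → total 140, payoff 133. No gain.
Startup 3 (pledges 40, payoff 113): dropping to 0 → total 80, payoff 0. No gain.

Yes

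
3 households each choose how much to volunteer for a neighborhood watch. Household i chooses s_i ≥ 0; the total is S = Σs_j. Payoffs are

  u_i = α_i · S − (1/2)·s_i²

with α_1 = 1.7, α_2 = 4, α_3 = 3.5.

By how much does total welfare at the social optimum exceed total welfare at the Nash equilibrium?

57.89

Household i's FOC: ∂u_i/∂s_i = α_i − s_i = 0, so s_i* = α_i.
NE contributions = (1.7, 4, 3.5); S = 9.2.
W^NE = (Σα)·S − ½Σα_i² = 9.2² − ½·31.14 = 69.07.
Planner sets s_i = Σα_j = 9.2 for every i, so S^SO = 3·9.2 = 27.6.
W^SO = (Σα)·S^SO − ½·3·(Σα)² = (3/2)·9.2² = 126.96.
Deadweight loss = W^SO − W^NE = 57.89.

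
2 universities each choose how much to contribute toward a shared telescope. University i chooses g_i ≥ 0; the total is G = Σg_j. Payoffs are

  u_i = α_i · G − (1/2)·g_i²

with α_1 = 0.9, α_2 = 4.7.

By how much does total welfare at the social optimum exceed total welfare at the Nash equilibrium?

11.45

University i's FOC: ∂u_i/∂g_i = α_i − g_i = 0, so g_i* = α_i.
NE contributions = (0.9, 4.7); G = 5.6.
W^NE = (Σα)·G − ½Σα_i² = 5.6² − ½·22.9 = 19.91.
Planner sets g_i = Σα_j = 5.6 for every i, so G^SO = 2·5.6 = 11.2.
W^SO = (Σα)·G^SO − ½·2·(Σα)² = (2/2)·5.6² = 31.36.
Deadweight loss = W^SO − W^NE = 11.45.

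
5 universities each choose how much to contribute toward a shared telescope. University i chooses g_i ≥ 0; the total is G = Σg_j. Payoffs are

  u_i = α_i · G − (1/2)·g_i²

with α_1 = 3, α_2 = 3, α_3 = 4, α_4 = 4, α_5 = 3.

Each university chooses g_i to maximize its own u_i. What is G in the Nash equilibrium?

17

University i's FOC: ∂u_i/∂g_i = α_i − g_i = 0, so g_i* = α_i.
NE contributions = (3, 3, 4, 4, 3); G = 17.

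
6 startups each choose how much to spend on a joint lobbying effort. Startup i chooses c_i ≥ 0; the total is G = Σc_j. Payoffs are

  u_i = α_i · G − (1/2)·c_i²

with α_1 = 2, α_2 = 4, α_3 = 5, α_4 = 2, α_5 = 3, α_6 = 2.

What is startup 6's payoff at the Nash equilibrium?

Startup i's FOC: ∂u_i/∂c_i = α_i − c_i = 0, so c_i* = α_i.
NE contributions = (2, 4, 5, 2, 3, 2); G = 18.
u_6 = α_6·G − ½·(c_6)² = 2·18 − ½·2² = 34.

34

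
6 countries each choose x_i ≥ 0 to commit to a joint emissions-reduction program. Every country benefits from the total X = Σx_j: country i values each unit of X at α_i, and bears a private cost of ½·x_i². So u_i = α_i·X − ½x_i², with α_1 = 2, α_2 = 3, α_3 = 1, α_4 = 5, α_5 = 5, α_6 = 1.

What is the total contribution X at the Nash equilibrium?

Country i's FOC: ∂u_i/∂x_i = α_i − x_i = 0, so x_i* = α_i.
NE contributions = (2, 3, 1, 5, 5, 1); X = 17.

17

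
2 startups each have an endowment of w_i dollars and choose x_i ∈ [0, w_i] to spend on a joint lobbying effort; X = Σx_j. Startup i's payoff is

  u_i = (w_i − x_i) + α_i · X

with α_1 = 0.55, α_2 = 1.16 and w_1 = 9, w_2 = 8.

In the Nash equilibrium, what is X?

8

∂u_i/∂x_i = α_i − 1, so startup i contributes w_i if α_i > 1, else 0.
α_i > 1 for i ∈ {2}; NE contributions (0, 8), X = 8.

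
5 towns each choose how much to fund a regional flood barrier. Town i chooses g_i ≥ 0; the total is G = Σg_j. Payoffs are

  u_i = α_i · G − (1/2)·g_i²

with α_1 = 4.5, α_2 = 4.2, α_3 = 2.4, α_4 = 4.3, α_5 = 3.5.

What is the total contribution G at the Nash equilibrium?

18.9

Town i's FOC: ∂u_i/∂g_i = α_i − g_i = 0, so g_i* = α_i.
NE contributions = (4.5, 4.2, 2.4, 4.3, 3.5); G = 18.9.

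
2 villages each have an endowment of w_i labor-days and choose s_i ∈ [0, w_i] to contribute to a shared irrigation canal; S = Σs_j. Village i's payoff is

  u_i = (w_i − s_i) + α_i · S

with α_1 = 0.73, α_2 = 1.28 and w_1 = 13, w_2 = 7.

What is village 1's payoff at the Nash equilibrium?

∂u_i/∂s_i = α_i − 1, so village i contributes w_i if α_i > 1, else 0.
α_i > 1 for i ∈ {2}; NE contributions (0, 7), S = 7.
u_1 = (13 − 0) + 0.73·7 = 18.11.

18.11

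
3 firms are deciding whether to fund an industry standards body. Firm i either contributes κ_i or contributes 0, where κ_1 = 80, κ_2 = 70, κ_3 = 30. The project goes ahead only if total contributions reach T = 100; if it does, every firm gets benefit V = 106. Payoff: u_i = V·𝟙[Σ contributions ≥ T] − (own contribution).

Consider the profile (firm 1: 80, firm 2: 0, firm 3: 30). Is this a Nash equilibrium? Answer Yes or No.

Yes

Total = 110 ≥ 100: provided.
Firm 1 (pledges 80, payoff 26): dropping to 0 → total 30, payoff 0. No gain.
Firm 2 (pledges 0, payoff 106): pledging 70 → total 180, payoff 36. No gain.
Firm 3 (pledges 30, payoff 76): dropping to 0 → total 80, payoff 0. No gain.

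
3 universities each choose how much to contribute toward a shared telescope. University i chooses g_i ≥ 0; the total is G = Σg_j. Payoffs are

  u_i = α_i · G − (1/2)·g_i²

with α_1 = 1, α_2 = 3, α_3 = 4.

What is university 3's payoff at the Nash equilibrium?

24

University i's FOC: ∂u_i/∂g_i = α_i − g_i = 0, so g_i* = α_i.
NE contributions = (1, 3, 4); G = 8.
u_3 = α_3·G − ½·(g_3)² = 4·8 − ½·4² = 24.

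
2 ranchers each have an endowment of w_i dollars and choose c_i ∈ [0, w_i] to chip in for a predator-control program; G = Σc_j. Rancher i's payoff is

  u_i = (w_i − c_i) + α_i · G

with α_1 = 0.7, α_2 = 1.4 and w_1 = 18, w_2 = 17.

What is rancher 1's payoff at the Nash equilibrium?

29.9

∂u_i/∂c_i = α_i − 1, so rancher i contributes w_i if α_i > 1, else 0.
α_i > 1 for i ∈ {2}; NE contributions (0, 17), G = 17.
u_1 = (18 − 0) + 0.7·17 = 29.9.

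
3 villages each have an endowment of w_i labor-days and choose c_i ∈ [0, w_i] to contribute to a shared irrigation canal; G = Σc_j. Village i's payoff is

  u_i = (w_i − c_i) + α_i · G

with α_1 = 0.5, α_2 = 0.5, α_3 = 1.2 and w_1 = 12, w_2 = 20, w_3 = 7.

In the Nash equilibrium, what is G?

∂u_i/∂c_i = α_i − 1, so village i contributes w_i if α_i > 1, else 0.
α_i > 1 for i ∈ {3}; NE contributions (0, 0, 7), G = 7.

7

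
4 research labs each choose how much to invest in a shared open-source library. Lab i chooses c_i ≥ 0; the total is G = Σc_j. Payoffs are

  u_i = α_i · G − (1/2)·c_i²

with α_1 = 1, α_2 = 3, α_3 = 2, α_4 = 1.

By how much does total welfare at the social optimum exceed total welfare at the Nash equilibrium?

Lab i's FOC: ∂u_i/∂c_i = α_i − c_i = 0, so c_i* = α_i.
NE contributions = (1, 3, 2, 1); G = 7.
W^NE = (Σα)·G − ½Σα_i² = 7² − ½·15 = 41.5.
Planner sets c_i = Σα_j = 7 for every i, so G^SO = 4·7 = 28.
W^SO = (Σα)·G^SO − ½·4·(Σα)² = (4/2)·7² = 98.
Deadweight loss = W^SO − W^NE = 56.5.

56.5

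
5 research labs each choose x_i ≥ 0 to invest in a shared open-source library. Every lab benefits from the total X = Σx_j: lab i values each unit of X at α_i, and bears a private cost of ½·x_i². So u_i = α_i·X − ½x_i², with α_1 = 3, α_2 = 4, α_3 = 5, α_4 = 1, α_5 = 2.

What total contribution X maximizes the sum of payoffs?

Planner FOC: ∂(Σu_j)/∂x_i = (Σα_j) − x_i = 0, so x_i^SO = Σα_j = 15 for every i; X^SO = 75.

75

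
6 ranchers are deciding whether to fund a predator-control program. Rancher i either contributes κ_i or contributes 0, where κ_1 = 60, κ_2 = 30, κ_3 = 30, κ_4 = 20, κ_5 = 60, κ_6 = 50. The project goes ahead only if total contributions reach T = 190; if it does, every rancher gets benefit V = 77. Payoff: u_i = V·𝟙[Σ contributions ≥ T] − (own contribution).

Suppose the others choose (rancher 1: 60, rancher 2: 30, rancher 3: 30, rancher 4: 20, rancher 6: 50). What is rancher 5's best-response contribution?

0

Others' total = 190 ≥ 190; contributing adds cost 60 for no extra benefit.
Best response: 0.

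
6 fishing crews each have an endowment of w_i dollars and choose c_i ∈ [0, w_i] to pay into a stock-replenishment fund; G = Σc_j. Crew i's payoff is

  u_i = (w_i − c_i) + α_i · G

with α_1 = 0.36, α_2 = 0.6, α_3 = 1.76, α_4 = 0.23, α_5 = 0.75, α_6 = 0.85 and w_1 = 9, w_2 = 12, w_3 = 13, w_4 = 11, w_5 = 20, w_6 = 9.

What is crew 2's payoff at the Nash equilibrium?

19.8

∂u_i/∂c_i = α_i − 1, so crew i contributes w_i if α_i > 1, else 0.
α_i > 1 for i ∈ {3}; NE contributions (0, 0, 13, 0, 0, 0), G = 13.
u_2 = (12 − 0) + 0.6·13 = 19.8.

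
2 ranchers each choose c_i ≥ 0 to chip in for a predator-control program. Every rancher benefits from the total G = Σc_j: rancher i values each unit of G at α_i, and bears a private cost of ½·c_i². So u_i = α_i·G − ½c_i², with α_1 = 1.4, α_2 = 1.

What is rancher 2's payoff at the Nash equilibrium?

Rancher i's FOC: ∂u_i/∂c_i = α_i − c_i = 0, so c_i* = α_i.
NE contributions = (1.4, 1); G = 2.4.
u_2 = α_2·G − ½·(c_2)² = 1·2.4 − ½·1² = 1.9.

1.9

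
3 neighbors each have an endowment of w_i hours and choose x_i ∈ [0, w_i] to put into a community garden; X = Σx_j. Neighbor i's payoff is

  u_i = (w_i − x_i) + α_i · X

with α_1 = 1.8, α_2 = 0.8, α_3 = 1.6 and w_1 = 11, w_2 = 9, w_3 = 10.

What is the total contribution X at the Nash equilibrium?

∂u_i/∂x_i = α_i − 1, so neighbor i contributes w_i if α_i > 1, else 0.
α_i > 1 for i ∈ {1, 3}; NE contributions (11, 0, 10), X = 21.

21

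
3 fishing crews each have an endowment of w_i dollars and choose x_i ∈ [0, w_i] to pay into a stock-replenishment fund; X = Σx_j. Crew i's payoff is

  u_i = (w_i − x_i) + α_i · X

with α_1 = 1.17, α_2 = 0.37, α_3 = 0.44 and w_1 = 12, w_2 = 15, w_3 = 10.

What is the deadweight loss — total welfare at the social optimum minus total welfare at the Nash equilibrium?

24.5

∂u_i/∂x_i = α_i − 1, so crew i contributes w_i if α_i > 1, else 0.
α_i > 1 for i ∈ {1}; NE contributions (12, 0, 0), X = 12.
W^NE = Σw_i − X^NE + (Σα_i)·X^NE = 37 + 0.98·12 = 48.76.
Planner: ∂(Σu_j)/∂x_i = Σα_j − 1 = 0.98 > 0, so everyone contributes w_i; X^SO = 37, W^SO = 37 + 0.98·37 = 73.26.
Deadweight loss = 24.5.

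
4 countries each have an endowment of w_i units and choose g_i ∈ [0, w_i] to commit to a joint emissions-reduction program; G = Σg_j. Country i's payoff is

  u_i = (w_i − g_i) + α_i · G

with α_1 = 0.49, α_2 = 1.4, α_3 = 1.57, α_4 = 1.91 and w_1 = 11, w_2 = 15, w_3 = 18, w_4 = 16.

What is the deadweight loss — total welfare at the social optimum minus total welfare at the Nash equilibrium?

48.07

∂u_i/∂g_i = α_i − 1, so country i contributes w_i if α_i > 1, else 0.
α_i > 1 for i ∈ {2, 3, 4}; NE contributions (0, 15, 18, 16), G = 49.
W^NE = Σw_i − G^NE + (Σα_i)·G^NE = 60 + 4.37·49 = 274.13.
Planner: ∂(Σu_j)/∂g_i = Σα_j − 1 = 4.37 > 0, so everyone contributes w_i; G^SO = 60, W^SO = 60 + 4.37·60 = 322.2.
Deadweight loss = 48.07.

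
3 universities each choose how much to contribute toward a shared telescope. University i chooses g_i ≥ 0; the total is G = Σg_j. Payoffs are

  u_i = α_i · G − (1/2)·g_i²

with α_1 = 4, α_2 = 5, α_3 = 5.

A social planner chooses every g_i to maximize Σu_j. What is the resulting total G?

Planner FOC: ∂(Σu_j)/∂g_i = (Σα_j) − g_i = 0, so g_i^SO = Σα_j = 14 for every i; G^SO = 42.

42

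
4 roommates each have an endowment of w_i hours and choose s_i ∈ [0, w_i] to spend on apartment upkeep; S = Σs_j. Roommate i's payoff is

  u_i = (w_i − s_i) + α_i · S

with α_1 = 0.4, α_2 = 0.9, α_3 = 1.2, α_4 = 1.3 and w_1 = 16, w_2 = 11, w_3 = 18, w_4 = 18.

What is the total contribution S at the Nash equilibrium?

36

∂u_i/∂s_i = α_i − 1, so roommate i contributes w_i if α_i > 1, else 0.
α_i > 1 for i ∈ {3, 4}; NE contributions (0, 0, 18, 18), S = 36.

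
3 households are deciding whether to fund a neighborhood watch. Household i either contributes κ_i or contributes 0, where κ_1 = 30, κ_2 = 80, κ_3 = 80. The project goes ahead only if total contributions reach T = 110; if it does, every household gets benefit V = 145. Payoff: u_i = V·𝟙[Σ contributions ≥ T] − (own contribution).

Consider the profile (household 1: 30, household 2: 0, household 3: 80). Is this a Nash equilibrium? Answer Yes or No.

Yes

Total = 110 ≥ 110: provided.
Household 1 (pledges 30, payoff 115): dropping to 0 → total 80, payoff 0. No gain.
Household 2 (pledges 0, payoff 145): pledging 80 → total 190, payoff 65. No gain.
Household 3 (pledges 80, payoff 65): dropping to 0 → total 30, payoff 0. No gain.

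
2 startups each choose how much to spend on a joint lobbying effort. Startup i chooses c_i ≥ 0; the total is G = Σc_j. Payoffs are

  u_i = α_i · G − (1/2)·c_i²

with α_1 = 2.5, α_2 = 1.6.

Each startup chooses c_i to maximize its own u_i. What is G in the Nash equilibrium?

4.1

Startup i's FOC: ∂u_i/∂c_i = α_i − c_i = 0, so c_i* = α_i.
NE contributions = (2.5, 1.6); G = 4.1.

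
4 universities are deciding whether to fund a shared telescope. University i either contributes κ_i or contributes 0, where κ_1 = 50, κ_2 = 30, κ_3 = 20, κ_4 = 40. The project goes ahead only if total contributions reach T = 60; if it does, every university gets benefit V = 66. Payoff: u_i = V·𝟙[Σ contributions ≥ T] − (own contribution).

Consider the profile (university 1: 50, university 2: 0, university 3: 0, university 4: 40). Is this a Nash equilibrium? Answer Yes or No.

Total = 90 ≥ 60: provided.
University 1 (pledges 50, payoff 16): dropping to 0 → total 40, payoff 0. No gain.
University 2 (pledges 0, payoff 66): pledging 30 → total 120, payoff 36. No gain.
University 3 (pledges 0, payoff 66): pledging 20 → total 110, payoff 46. No gain.
University 4 (pledges 40, payoff 26): dropping to 0 → total 50, payoff 0. No gain.

Yes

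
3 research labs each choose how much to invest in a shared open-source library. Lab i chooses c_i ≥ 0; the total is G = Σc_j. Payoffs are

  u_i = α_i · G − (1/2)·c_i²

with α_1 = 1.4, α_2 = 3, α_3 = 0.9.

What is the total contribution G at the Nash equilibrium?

Lab i's FOC: ∂u_i/∂c_i = α_i − c_i = 0, so c_i* = α_i.
NE contributions = (1.4, 3, 0.9); G = 5.3.

5.3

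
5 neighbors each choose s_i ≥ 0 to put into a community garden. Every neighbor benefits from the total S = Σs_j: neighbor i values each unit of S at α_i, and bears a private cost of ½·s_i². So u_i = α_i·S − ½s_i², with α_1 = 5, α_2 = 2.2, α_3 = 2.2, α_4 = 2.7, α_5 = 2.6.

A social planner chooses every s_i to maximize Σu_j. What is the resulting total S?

Planner FOC: ∂(Σu_j)/∂s_i = (Σα_j) − s_i = 0, so s_i^SO = Σα_j = 14.7 for every i; S^SO = 73.5.

73.5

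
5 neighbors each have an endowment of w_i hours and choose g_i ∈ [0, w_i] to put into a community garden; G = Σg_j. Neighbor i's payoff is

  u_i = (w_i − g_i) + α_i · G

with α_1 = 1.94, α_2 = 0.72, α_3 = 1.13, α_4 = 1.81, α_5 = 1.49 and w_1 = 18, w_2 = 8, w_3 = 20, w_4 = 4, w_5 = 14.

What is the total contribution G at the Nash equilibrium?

∂u_i/∂g_i = α_i − 1, so neighbor i contributes w_i if α_i > 1, else 0.
α_i > 1 for i ∈ {1, 3, 4, 5}; NE contributions (18, 0, 20, 4, 14), G = 56.

56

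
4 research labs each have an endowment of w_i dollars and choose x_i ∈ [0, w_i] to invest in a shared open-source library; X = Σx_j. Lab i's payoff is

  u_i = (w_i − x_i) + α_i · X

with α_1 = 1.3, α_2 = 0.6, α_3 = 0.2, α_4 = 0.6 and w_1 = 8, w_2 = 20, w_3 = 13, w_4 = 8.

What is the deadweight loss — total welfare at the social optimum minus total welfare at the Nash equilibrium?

∂u_i/∂x_i = α_i − 1, so lab i contributes w_i if α_i > 1, else 0.
α_i > 1 for i ∈ {1}; NE contributions (8, 0, 0, 0), X = 8.
W^NE = Σw_i − X^NE + (Σα_i)·X^NE = 49 + 1.7·8 = 62.6.
Planner: ∂(Σu_j)/∂x_i = Σα_j − 1 = 1.7 > 0, so everyone contributes w_i; X^SO = 49, W^SO = 49 + 1.7·49 = 132.3.
Deadweight loss = 69.7.

69.7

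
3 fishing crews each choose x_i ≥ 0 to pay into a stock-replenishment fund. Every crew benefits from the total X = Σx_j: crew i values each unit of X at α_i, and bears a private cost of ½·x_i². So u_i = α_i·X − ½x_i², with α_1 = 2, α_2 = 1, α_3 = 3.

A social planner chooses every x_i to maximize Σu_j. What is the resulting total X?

Planner FOC: ∂(Σu_j)/∂x_i = (Σα_j) − x_i = 0, so x_i^SO = Σα_j = 6 for every i; X^SO = 18.

18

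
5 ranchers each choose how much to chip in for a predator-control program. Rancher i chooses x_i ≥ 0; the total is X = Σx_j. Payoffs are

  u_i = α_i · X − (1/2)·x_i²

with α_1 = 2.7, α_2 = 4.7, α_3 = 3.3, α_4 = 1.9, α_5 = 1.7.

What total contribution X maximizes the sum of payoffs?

71.5

Planner FOC: ∂(Σu_j)/∂x_i = (Σα_j) − x_i = 0, so x_i^SO = Σα_j = 14.3 for every i; X^SO = 71.5.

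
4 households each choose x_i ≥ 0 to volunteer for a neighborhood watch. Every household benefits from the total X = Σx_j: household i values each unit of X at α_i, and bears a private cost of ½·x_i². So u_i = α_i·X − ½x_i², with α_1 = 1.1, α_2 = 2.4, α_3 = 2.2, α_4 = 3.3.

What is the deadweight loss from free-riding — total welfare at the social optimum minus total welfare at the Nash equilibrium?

Household i's FOC: ∂u_i/∂x_i = α_i − x_i = 0, so x_i* = α_i.
NE contributions = (1.1, 2.4, 2.2, 3.3); X = 9.
W^NE = (Σα)·X − ½Σα_i² = 9² − ½·22.7 = 69.65.
Planner sets x_i = Σα_j = 9 for every i, so X^SO = 4·9 = 36.
W^SO = (Σα)·X^SO − ½·4·(Σα)² = (4/2)·9² = 162.
Deadweight loss = W^SO − W^NE = 92.35.

92.35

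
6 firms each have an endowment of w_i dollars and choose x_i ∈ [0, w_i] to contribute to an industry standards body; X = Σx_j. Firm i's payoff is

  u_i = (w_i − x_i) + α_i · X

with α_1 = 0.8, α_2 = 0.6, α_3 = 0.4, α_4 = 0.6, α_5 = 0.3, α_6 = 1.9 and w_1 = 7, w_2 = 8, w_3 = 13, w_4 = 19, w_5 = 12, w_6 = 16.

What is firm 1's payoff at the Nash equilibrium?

19.8

∂u_i/∂x_i = α_i − 1, so firm i contributes w_i if α_i > 1, else 0.
α_i > 1 for i ∈ {6}; NE contributions (0, 0, 0, 0, 0, 16), X = 16.
u_1 = (7 − 0) + 0.8·16 = 19.8.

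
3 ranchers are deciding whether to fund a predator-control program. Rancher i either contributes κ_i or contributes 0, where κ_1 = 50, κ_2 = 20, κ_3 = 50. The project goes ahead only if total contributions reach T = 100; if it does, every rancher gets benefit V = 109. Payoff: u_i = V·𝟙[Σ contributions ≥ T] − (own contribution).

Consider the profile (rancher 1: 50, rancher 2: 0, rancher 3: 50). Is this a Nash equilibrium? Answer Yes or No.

Total = 100 ≥ 100: provided.
Rancher 1 (pledges 50, payoff 59): dropping to 0 → total 50, payoff 0. No gain.
Rancher 2 (pledges 0, payoff 109): pledging 20 → total 120, payoff 89. No gain.
Rancher 3 (pledges 50, payoff 59): dropping to 0 → total 50, payoff 0. No gain.

Yes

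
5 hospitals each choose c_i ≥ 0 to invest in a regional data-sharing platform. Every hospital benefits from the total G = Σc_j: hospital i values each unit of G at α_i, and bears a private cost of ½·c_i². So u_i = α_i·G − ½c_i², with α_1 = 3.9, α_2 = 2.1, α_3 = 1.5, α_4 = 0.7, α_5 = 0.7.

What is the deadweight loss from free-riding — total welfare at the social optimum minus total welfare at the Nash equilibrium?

130.24

Hospital i's FOC: ∂u_i/∂c_i = α_i − c_i = 0, so c_i* = α_i.
NE contributions = (3.9, 2.1, 1.5, 0.7, 0.7); G = 8.9.
W^NE = (Σα)·G − ½Σα_i² = 8.9² − ½·22.85 = 67.785.
Planner sets c_i = Σα_j = 8.9 for every i, so G^SO = 5·8.9 = 44.5.
W^SO = (Σα)·G^SO − ½·5·(Σα)² = (5/2)·8.9² = 198.025.
Deadweight loss = W^SO − W^NE = 130.24.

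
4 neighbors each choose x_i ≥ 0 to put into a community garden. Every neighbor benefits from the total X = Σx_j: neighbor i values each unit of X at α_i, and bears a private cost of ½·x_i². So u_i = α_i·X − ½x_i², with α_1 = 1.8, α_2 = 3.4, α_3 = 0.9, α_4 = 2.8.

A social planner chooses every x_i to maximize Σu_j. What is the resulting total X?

Planner FOC: ∂(Σu_j)/∂x_i = (Σα_j) − x_i = 0, so x_i^SO = Σα_j = 8.9 for every i; X^SO = 35.6.

35.6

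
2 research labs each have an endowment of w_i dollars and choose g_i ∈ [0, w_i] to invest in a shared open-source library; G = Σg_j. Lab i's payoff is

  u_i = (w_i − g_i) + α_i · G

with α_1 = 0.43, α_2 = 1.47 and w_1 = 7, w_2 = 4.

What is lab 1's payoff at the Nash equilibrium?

∂u_i/∂g_i = α_i − 1, so lab i contributes w_i if α_i > 1, else 0.
α_i > 1 for i ∈ {2}; NE contributions (0, 4), G = 4.
u_1 = (7 − 0) + 0.43·4 = 8.72.

8.72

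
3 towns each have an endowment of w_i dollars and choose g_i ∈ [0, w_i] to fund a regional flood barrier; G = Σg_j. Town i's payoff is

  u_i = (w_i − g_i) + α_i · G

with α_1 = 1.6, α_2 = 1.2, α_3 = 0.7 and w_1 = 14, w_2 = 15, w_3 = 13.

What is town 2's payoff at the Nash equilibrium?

34.8

∂u_i/∂g_i = α_i − 1, so town i contributes w_i if α_i > 1, else 0.
α_i > 1 for i ∈ {1, 2}; NE contributions (14, 15, 0), G = 29.
u_2 = (15 − 15) + 1.2·29 = 34.8.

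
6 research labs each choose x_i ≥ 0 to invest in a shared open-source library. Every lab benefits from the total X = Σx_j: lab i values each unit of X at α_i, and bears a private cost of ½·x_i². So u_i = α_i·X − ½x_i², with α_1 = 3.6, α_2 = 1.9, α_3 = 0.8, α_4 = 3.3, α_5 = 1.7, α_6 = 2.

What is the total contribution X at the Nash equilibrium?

Lab i's FOC: ∂u_i/∂x_i = α_i − x_i = 0, so x_i* = α_i.
NE contributions = (3.6, 1.9, 0.8, 3.3, 1.7, 2); X = 13.3.

13.3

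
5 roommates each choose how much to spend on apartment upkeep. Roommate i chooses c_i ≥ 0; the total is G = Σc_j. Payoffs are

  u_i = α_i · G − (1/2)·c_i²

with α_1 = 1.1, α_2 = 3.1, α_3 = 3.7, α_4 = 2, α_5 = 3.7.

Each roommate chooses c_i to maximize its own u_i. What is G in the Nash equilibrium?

Roommate i's FOC: ∂u_i/∂c_i = α_i − c_i = 0, so c_i* = α_i.
NE contributions = (1.1, 3.1, 3.7, 2, 3.7); G = 13.6.

13.6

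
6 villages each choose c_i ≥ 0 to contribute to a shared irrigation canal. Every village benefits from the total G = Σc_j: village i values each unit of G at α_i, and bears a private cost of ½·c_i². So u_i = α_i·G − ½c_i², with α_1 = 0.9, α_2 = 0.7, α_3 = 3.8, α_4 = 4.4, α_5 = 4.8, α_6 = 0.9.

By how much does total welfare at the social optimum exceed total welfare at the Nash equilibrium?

Village i's FOC: ∂u_i/∂c_i = α_i − c_i = 0, so c_i* = α_i.
NE contributions = (0.9, 0.7, 3.8, 4.4, 4.8, 0.9); G = 15.5.
W^NE = (Σα)·G − ½Σα_i² = 15.5² − ½·58.95 = 210.775.
Planner sets c_i = Σα_j = 15.5 for every i, so G^SO = 6·15.5 = 93.
W^SO = (Σα)·G^SO − ½·6·(Σα)² = (6/2)·15.5² = 720.75.
Deadweight loss = W^SO − W^NE = 509.975.

509.975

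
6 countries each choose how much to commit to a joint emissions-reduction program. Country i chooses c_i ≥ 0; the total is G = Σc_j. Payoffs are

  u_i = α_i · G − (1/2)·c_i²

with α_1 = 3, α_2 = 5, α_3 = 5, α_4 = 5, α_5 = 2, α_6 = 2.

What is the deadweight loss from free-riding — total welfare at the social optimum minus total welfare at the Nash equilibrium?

Country i's FOC: ∂u_i/∂c_i = α_i − c_i = 0, so c_i* = α_i.
NE contributions = (3, 5, 5, 5, 2, 2); G = 22.
W^NE = (Σα)·G − ½Σα_i² = 22² − ½·92 = 438.
Planner sets c_i = Σα_j = 22 for every i, so G^SO = 6·22 = 132.
W^SO = (Σα)·G^SO − ½·6·(Σα)² = (6/2)·22² = 1452.
Deadweight loss = W^SO − W^NE = 1014.

1014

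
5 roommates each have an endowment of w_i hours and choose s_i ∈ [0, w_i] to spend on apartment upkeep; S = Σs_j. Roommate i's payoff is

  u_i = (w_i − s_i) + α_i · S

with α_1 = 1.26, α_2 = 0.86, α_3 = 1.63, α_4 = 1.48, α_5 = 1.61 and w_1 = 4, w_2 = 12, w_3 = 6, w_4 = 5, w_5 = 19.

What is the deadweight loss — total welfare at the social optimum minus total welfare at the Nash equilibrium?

70.08

∂u_i/∂s_i = α_i − 1, so roommate i contributes w_i if α_i > 1, else 0.
α_i > 1 for i ∈ {1, 3, 4, 5}; NE contributions (4, 0, 6, 5, 19), S = 34.
W^NE = Σw_i − S^NE + (Σα_i)·S^NE = 46 + 5.84·34 = 244.56.
Planner: ∂(Σu_j)/∂s_i = Σα_j − 1 = 5.84 > 0, so everyone contributes w_i; S^SO = 46, W^SO = 46 + 5.84·46 = 314.64.
Deadweight loss = 70.08.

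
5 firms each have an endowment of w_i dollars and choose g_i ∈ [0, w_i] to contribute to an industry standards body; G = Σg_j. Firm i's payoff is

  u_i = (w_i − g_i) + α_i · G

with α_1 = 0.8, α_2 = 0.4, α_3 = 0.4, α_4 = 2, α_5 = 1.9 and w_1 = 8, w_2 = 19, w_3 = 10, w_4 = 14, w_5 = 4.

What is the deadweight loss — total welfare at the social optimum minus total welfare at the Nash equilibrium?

∂u_i/∂g_i = α_i − 1, so firm i contributes w_i if α_i > 1, else 0.
α_i > 1 for i ∈ {4, 5}; NE contributions (0, 0, 0, 14, 4), G = 18.
W^NE = Σw_i − G^NE + (Σα_i)·G^NE = 55 + 4.5·18 = 136.
Planner: ∂(Σu_j)/∂g_i = Σα_j − 1 = 4.5 > 0, so everyone contributes w_i; G^SO = 55, W^SO = 55 + 4.5·55 = 302.5.
Deadweight loss = 166.5.

166.5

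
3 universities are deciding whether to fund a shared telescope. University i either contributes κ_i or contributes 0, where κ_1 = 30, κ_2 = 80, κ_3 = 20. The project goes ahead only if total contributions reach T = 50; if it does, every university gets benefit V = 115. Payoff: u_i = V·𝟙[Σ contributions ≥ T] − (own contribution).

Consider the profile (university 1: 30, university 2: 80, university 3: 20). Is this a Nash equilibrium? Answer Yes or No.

No

Total = 130 ≥ 50: provided.
University 1 (pledges 30, payoff 85): dropping to 0 → total 100, payoff 115. Profitable deviation.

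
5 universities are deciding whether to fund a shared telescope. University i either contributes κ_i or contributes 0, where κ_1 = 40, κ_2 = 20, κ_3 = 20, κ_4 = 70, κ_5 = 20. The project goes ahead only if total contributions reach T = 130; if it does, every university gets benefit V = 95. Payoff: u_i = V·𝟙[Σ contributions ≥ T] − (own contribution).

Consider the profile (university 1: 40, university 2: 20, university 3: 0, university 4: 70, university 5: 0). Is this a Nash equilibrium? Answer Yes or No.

Total = 130 ≥ 130: provided.
University 1 (pledges 40, payoff 55): dropping to 0 → total 90, payoff 0. No gain.
University 2 (pledges 20, payoff 75): dropping to 0 → total 110, payoff 0. No gain.
University 3 (pledges 0, payoff 95): pledging 20 → total 150, payoff 75. No gain.
University 4 (pledges 70, payoff 25): dropping to 0 → total 60, payoff 0. No gain.
University 5 (pledges 0, payoff 95): pledging 20 → total 150, payoff 75. No gain.

Yes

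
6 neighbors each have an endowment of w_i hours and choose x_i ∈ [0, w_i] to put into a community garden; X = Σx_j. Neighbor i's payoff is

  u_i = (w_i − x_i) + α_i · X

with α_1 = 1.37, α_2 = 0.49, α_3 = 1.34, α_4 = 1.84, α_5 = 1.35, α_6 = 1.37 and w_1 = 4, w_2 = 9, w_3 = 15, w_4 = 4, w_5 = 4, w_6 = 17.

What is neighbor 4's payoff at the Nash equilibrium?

∂u_i/∂x_i = α_i − 1, so neighbor i contributes w_i if α_i > 1, else 0.
α_i > 1 for i ∈ {1, 3, 4, 5, 6}; NE contributions (4, 0, 15, 4, 4, 17), X = 44.
u_4 = (4 − 4) + 1.84·44 = 80.96.

80.96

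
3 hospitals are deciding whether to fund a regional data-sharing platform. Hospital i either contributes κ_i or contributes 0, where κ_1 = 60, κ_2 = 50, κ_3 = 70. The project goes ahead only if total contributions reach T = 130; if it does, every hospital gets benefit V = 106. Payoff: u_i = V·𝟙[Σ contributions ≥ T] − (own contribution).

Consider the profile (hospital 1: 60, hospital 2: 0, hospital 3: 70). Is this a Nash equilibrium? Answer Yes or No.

Total = 130 ≥ 130: provided.
Hospital 1 (pledges 60, payoff 46): dropping to 0 → total 70, payoff 0. No gain.
Hospital 2 (pledges 0, payoff 106): pledging 50 → total 180, payoff 56. No gain.
Hospital 3 (pledges 70, payoff 36): dropping to 0 → total 60, payoff 0. No gain.

Yes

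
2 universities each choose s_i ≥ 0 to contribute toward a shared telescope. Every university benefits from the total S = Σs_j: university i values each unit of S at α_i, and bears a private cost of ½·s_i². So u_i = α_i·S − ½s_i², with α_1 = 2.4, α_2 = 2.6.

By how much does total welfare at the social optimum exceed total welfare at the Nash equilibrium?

University i's FOC: ∂u_i/∂s_i = α_i − s_i = 0, so s_i* = α_i.
NE contributions = (2.4, 2.6); S = 5.
W^NE = (Σα)·S − ½Σα_i² = 5² − ½·12.52 = 18.74.
Planner sets s_i = Σα_j = 5 for every i, so S^SO = 2·5 = 10.
W^SO = (Σα)·S^SO − ½·2·(Σα)² = (2/2)·5² = 25.
Deadweight loss = W^SO − W^NE = 6.26.

6.26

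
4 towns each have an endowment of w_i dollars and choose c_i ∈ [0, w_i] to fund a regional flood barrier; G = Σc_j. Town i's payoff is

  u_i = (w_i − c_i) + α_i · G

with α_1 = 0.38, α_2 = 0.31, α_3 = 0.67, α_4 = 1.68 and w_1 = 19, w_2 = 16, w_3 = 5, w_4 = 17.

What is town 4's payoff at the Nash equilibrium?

28.56

∂u_i/∂c_i = α_i − 1, so town i contributes w_i if α_i > 1, else 0.
α_i > 1 for i ∈ {4}; NE contributions (0, 0, 0, 17), G = 17.
u_4 = (17 − 17) + 1.68·17 = 28.56.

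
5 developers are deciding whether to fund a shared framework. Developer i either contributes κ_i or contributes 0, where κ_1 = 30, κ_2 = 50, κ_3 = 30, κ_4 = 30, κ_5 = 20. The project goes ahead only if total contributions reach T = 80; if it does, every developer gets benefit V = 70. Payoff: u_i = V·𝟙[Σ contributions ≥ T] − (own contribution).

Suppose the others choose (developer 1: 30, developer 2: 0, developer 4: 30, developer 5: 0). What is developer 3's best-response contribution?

30

Others' total = 60. Contributing 30 brings total to 90 ≥ 80: gain V − κ_3 = 40.
Best response: 30.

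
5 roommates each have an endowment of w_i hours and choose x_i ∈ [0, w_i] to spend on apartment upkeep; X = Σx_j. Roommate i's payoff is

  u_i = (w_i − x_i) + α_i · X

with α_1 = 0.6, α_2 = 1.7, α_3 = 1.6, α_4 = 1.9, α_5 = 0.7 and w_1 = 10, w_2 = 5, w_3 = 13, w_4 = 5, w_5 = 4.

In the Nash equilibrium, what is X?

∂u_i/∂x_i = α_i − 1, so roommate i contributes w_i if α_i > 1, else 0.
α_i > 1 for i ∈ {2, 3, 4}; NE contributions (0, 5, 13, 5, 0), X = 23.

23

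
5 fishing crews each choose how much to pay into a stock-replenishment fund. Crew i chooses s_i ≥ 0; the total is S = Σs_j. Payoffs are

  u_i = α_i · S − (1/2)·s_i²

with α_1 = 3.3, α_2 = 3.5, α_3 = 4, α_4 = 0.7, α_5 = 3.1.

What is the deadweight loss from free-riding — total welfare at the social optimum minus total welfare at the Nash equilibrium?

344.36

Crew i's FOC: ∂u_i/∂s_i = α_i − s_i = 0, so s_i* = α_i.
NE contributions = (3.3, 3.5, 4, 0.7, 3.1); S = 14.6.
W^NE = (Σα)·S − ½Σα_i² = 14.6² − ½·49.24 = 188.54.
Planner sets s_i = Σα_j = 14.6 for every i, so S^SO = 5·14.6 = 73.
W^SO = (Σα)·S^SO − ½·5·(Σα)² = (5/2)·14.6² = 532.9.
Deadweight loss = W^SO − W^NE = 344.36.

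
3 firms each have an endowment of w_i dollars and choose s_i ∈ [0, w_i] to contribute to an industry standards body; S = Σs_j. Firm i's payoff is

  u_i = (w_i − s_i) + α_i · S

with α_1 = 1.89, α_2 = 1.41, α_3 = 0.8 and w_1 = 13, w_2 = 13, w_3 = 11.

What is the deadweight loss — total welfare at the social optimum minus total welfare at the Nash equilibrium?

34.1

∂u_i/∂s_i = α_i − 1, so firm i contributes w_i if α_i > 1, else 0.
α_i > 1 for i ∈ {1, 2}; NE contributions (13, 13, 0), S = 26.
W^NE = Σw_i − S^NE + (Σα_i)·S^NE = 37 + 3.1·26 = 117.6.
Planner: ∂(Σu_j)/∂s_i = Σα_j − 1 = 3.1 > 0, so everyone contributes w_i; S^SO = 37, W^SO = 37 + 3.1·37 = 151.7.
Deadweight loss = 34.1.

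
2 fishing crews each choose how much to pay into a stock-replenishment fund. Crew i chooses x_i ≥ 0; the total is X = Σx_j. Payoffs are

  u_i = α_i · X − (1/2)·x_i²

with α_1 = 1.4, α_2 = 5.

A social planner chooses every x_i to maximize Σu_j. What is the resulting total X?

12.8

Planner FOC: ∂(Σu_j)/∂x_i = (Σα_j) − x_i = 0, so x_i^SO = Σα_j = 6.4 for every i; X^SO = 12.8.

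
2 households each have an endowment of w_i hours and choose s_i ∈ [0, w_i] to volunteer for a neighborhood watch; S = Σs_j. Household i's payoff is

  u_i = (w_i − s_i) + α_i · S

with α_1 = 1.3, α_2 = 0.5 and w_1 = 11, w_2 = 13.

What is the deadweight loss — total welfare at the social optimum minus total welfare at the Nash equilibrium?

10.4

∂u_i/∂s_i = α_i − 1, so household i contributes w_i if α_i > 1, else 0.
α_i > 1 for i ∈ {1}; NE contributions (11, 0), S = 11.
W^NE = Σw_i − S^NE + (Σα_i)·S^NE = 24 + 0.8·11 = 32.8.
Planner: ∂(Σu_j)/∂s_i = Σα_j − 1 = 0.8 > 0, so everyone contributes w_i; S^SO = 24, W^SO = 24 + 0.8·24 = 43.2.
Deadweight loss = 10.4.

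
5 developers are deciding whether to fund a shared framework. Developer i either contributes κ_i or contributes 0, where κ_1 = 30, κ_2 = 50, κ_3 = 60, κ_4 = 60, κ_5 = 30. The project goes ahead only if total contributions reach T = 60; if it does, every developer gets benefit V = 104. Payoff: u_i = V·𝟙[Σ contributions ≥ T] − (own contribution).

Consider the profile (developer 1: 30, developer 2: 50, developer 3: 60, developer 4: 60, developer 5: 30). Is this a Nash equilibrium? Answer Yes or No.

No

Total = 230 ≥ 60: provided.
Developer 1 (pledges 30, payoff 74): dropping to 0 → total 200, payoff 104. Profitable deviation.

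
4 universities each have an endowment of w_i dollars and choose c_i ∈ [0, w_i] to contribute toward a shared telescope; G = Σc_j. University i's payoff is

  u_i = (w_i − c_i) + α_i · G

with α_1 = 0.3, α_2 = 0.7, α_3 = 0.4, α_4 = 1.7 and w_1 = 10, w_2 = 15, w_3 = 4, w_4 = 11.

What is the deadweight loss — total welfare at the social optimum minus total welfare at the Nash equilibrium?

∂u_i/∂c_i = α_i − 1, so university i contributes w_i if α_i > 1, else 0.
α_i > 1 for i ∈ {4}; NE contributions (0, 0, 0, 11), G = 11.
W^NE = Σw_i − G^NE + (Σα_i)·G^NE = 40 + 2.1·11 = 63.1.
Planner: ∂(Σu_j)/∂c_i = Σα_j − 1 = 2.1 > 0, so everyone contributes w_i; G^SO = 40, W^SO = 40 + 2.1·40 = 124.
Deadweight loss = 60.9.

60.9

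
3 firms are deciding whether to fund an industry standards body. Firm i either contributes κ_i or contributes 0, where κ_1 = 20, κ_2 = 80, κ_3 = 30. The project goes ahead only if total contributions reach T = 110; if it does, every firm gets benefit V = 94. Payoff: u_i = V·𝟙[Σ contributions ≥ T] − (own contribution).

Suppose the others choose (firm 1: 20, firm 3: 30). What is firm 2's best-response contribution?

Others' total = 50. Contributing 80 brings total to 130 ≥ 110: gain V − κ_2 = 14.
Best response: 80.

80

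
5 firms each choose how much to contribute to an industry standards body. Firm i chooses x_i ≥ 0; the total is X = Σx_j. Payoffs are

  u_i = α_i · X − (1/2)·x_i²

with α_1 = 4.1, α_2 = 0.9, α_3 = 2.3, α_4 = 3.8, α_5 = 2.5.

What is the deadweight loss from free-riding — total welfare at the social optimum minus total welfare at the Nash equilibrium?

299.24

Firm i's FOC: ∂u_i/∂x_i = α_i − x_i = 0, so x_i* = α_i.
NE contributions = (4.1, 0.9, 2.3, 3.8, 2.5); X = 13.6.
W^NE = (Σα)·X − ½Σα_i² = 13.6² − ½·43.6 = 163.16.
Planner sets x_i = Σα_j = 13.6 for every i, so X^SO = 5·13.6 = 68.
W^SO = (Σα)·X^SO − ½·5·(Σα)² = (5/2)·13.6² = 462.4.
Deadweight loss = W^SO − W^NE = 299.24.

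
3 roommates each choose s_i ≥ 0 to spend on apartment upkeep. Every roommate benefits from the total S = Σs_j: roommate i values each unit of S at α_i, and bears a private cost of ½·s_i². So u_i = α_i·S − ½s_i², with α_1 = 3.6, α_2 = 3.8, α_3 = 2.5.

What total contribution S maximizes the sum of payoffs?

Planner FOC: ∂(Σu_j)/∂s_i = (Σα_j) − s_i = 0, so s_i^SO = Σα_j = 9.9 for every i; S^SO = 29.7.

29.7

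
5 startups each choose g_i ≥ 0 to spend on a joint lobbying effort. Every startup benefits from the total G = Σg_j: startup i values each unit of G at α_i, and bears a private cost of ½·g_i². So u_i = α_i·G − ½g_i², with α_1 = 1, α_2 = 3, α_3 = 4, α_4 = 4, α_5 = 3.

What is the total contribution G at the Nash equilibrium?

Startup i's FOC: ∂u_i/∂g_i = α_i − g_i = 0, so g_i* = α_i.
NE contributions = (1, 3, 4, 4, 3); G = 15.

15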